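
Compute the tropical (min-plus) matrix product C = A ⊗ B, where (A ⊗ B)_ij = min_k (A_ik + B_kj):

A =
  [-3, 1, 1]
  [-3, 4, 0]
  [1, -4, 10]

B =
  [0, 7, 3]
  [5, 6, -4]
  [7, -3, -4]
A ⊗ B =
  [-3, -2, -3]
  [-3, -3, -4]
  [1, 2, -8]

Apply the min-plus product entry-by-entry:
  C[0][0] = min over k of (A[0][0] + B[0][0] = -3 + 0 = -3, A[0][1] + B[1][0] = 1 + 5 = 6, A[0][2] + B[2][0] = 1 + 7 = 8) = -3 (attained at k = 0)
  C[0][1] = min over k of (A[0][0] + B[0][1] = -3 + 7 = 4, A[0][1] + B[1][1] = 1 + 6 = 7, A[0][2] + B[2][1] = 1 + -3 = -2) = -2 (attained at k = 2)
  C[0][2] = min over k of (A[0][0] + B[0][2] = -3 + 3 = 0, A[0][1] + B[1][2] = 1 + -4 = -3, A[0][2] + B[2][2] = 1 + -4 = -3) = -3 (attained at k = 1)
  C[1][0] = min over k of (A[1][0] + B[0][0] = -3 + 0 = -3, A[1][1] + B[1][0] = 4 + 5 = 9, A[1][2] + B[2][0] = 0 + 7 = 7) = -3 (attained at k = 0)
  C[1][1] = min over k of (A[1][0] + B[0][1] = -3 + 7 = 4, A[1][1] + B[1][1] = 4 + 6 = 10, A[1][2] + B[2][1] = 0 + -3 = -3) = -3 (attained at k = 2)
  C[1][2] = min over k of (A[1][0] + B[0][2] = -3 + 3 = 0, A[1][1] + B[1][2] = 4 + -4 = 0, A[1][2] + B[2][2] = 0 + -4 = -4) = -4 (attained at k = 2)
  C[2][0] = min over k of (A[2][0] + B[0][0] = 1 + 0 = 1, A[2][1] + B[1][0] = -4 + 5 = 1, A[2][2] + B[2][0] = 10 + 7 = 17) = 1 (attained at k = 0)
  C[2][1] = min over k of (A[2][0] + B[0][1] = 1 + 7 = 8, A[2][1] + B[1][1] = -4 + 6 = 2, A[2][2] + B[2][1] = 10 + -3 = 7) = 2 (attained at k = 1)
  C[2][2] = min over k of (A[2][0] + B[0][2] = 1 + 3 = 4, A[2][1] + B[1][2] = -4 + -4 = -8, A[2][2] + B[2][2] = 10 + -4 = 6) = -8 (attained at k = 1)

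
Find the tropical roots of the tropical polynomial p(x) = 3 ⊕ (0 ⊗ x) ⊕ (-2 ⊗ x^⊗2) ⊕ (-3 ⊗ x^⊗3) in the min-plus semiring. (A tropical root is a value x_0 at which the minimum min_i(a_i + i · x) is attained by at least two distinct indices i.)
Roots: {1, 2, 3}

Each tropical root is a break point of the lower envelope of the lines y = a_i + i · x (there are 4 lines, with slopes 0, 1, ..., 3). Only the lines that attain the minimum somewhere contribute to roots; other lines are dominated. Here the surviving (envelope) indices are i = 3, i = 2, i = 1, i = 0.
Intersections between consecutive envelope lines give the roots: for adjacent envelope indices i < j the intersection is x = (a_i − a_j) / (j − i). Reading off the sorted break points: {1, 2, 3}.
Verification: at each break x_0, at least two indices attain the minimum of min_i(a_i + i · x_0).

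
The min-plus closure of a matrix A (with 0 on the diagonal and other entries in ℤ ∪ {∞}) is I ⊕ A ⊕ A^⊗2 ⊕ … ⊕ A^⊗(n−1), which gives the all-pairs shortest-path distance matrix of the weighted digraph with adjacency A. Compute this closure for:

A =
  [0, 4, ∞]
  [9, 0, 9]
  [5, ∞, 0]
Closure =
  [0, 4, 13]
  [9, 0, 9]
  [5, 9, 0]

This is the Floyd-Warshall all-pairs shortest-path computation. For each intermediate vertex k = 0, 1, …, 2, update dist[i][j] ← min(dist[i][j], dist[i][k] + dist[k][j]). The final matrix gives, for each (i, j), the minimum total weight of any directed path from i to j (possibly empty when i = j).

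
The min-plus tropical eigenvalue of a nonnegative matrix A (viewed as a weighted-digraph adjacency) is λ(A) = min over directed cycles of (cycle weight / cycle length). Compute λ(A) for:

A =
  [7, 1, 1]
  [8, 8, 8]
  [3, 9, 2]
λ(A) = 2

Enumerate directed cycles and compute their means (weight / length). Sample:
  cycle 0 → 0: weight = 7, length = 1, mean = 7/1 ≈ 7.000
  cycle 1 → 1: weight = 8, length = 1, mean = 8/1 ≈ 8.000
  cycle 2 → 2: weight = 2, length = 1, mean = 2/1 ≈ 2.000
  cycle 0 → 1 → 0: weight = 9, length = 2, mean = 9/2 ≈ 4.500
  cycle 0 → 2 → 0: weight = 4, length = 2, mean = 4/2 ≈ 2.000
  cycle 1 → 0 → 1: weight = 9, length = 2, mean = 9/2 ≈ 4.500
Minimum mean = 2.000, attained e.g. along the cycle 2 → 2 with weight 2 and length 1. So λ(A) = 2/1 = 2.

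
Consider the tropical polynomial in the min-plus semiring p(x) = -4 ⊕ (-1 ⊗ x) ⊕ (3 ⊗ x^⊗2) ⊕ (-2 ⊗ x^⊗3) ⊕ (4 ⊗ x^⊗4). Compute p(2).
p(2) = -4

A tropical monomial a ⊗ x^⊗i evaluates to a + i · x. Evaluating each term at x = 2:
  Term 0 contributes -4 + 0 · 2 = -4
  Term 1 contributes -1 + 1 · 2 = 1
  Term 2 contributes 3 + 2 · 2 = 7
  Term 3 contributes -2 + 3 · 2 = 4
  Term 4 contributes 4 + 4 · 2 = 12
p(2) = ⊕ of these = min[-4, 1, 7, 4, 12] = -4.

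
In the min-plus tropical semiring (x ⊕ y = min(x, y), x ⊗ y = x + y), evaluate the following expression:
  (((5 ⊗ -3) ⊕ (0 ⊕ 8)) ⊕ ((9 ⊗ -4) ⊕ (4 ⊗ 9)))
(((5 ⊗ -3) ⊕ (0 ⊕ 8)) ⊕ ((9 ⊗ -4) ⊕ (4 ⊗ 9))) = 0

Expand innermost to outermost. Recall ⊕ takes the minimum of its arguments and ⊗ takes their sum. Working out the expression (((5 ⊗ -3) ⊕ (0 ⊕ 8)) ⊕ ((9 ⊗ -4) ⊕ (4 ⊗ 9))) gives 0.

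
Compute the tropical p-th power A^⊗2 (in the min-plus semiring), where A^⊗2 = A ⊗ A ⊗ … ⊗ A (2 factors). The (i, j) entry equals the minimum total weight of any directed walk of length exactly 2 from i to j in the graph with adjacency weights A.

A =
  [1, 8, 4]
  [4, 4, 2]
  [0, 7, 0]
A^⊗2 =
  [2, 9, 4]
  [2, 8, 2]
  [0, 7, 0]

Each entry (A^⊗2)_ij equals the minimum over all length-2 walks i = v_0 → v_1 → … → v_2 = j of Σ_t A[v_t][v_{t+1}]. For example, for (i, j) = (0, 2) we minimise over 3 possible intermediate vertex sequences; the minimum is 4, attained along the walk 0 → 2 → 2.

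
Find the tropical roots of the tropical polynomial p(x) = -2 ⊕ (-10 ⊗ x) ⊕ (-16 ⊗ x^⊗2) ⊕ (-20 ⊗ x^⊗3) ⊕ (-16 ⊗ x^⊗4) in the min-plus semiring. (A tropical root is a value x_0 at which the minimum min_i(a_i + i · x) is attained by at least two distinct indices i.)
Roots: {-4, 4, 6, 8}

Each tropical root is a break point of the lower envelope of the lines y = a_i + i · x (there are 5 lines, with slopes 0, 1, ..., 4). Only the lines that attain the minimum somewhere contribute to roots; other lines are dominated. Here the surviving (envelope) indices are i = 4, i = 3, i = 2, i = 1, i = 0.
Intersections between consecutive envelope lines give the roots: for adjacent envelope indices i < j the intersection is x = (a_i − a_j) / (j − i). Reading off the sorted break points: {-4, 4, 6, 8}.
Verification: at each break x_0, at least two indices attain the minimum of min_i(a_i + i · x_0).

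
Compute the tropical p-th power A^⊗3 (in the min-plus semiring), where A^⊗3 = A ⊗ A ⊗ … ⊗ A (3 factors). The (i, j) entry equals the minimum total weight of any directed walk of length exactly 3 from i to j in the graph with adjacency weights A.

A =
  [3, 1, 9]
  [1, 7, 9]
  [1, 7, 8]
A^⊗3 =
  [5, 3, 11]
  [3, 5, 11]
  [3, 5, 11]

Each entry (A^⊗3)_ij equals the minimum over all length-3 walks i = v_0 → v_1 → … → v_3 = j of Σ_t A[v_t][v_{t+1}]. For example, for (i, j) = (0, 2) we minimise over 9 possible intermediate vertex sequences; the minimum is 11, attained along the walk 0 → 1 → 0 → 2.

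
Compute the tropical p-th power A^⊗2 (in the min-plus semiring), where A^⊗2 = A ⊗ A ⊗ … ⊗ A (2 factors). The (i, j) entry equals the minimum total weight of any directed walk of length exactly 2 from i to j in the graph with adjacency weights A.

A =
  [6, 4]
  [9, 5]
A^⊗2 =
  [12, 9]
  [14, 10]

Each entry (A^⊗2)_ij equals the minimum over all length-2 walks i = v_0 → v_1 → … → v_2 = j of Σ_t A[v_t][v_{t+1}]. For example, for (i, j) = (0, 1) we minimise over 2 possible intermediate vertex sequences; the minimum is 9, attained along the walk 0 → 1 → 1.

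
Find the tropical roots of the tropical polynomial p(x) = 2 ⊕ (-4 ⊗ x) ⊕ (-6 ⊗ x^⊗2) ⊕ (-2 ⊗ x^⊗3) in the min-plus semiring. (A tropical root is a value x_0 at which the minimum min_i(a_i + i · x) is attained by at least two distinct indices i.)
Roots: {-4, 2, 6}

Each tropical root is a break point of the lower envelope of the lines y = a_i + i · x (there are 4 lines, with slopes 0, 1, ..., 3). Only the lines that attain the minimum somewhere contribute to roots; other lines are dominated. Here the surviving (envelope) indices are i = 3, i = 2, i = 1, i = 0.
Intersections between consecutive envelope lines give the roots: for adjacent envelope indices i < j the intersection is x = (a_i − a_j) / (j − i). Reading off the sorted break points: {-4, 2, 6}.
Verification: at each break x_0, at least two indices attain the minimum of min_i(a_i + i · x_0).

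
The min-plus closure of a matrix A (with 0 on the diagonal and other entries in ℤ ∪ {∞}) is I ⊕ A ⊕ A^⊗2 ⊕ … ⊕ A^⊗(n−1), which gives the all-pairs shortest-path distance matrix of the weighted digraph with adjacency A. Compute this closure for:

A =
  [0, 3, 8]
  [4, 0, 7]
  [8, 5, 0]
Closure =
  [0, 3, 8]
  [4, 0, 7]
  [8, 5, 0]

This is the Floyd-Warshall all-pairs shortest-path computation. For each intermediate vertex k = 0, 1, …, 2, update dist[i][j] ← min(dist[i][j], dist[i][k] + dist[k][j]). The final matrix gives, for each (i, j), the minimum total weight of any directed path from i to j (possibly empty when i = j).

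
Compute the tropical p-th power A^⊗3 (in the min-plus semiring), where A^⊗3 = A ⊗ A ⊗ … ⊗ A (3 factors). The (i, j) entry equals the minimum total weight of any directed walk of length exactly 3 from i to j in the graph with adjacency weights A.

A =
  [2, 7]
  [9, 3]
A^⊗3 =
  [6, 11]
  [13, 9]

Each entry (A^⊗3)_ij equals the minimum over all length-3 walks i = v_0 → v_1 → … → v_3 = j of Σ_t A[v_t][v_{t+1}]. For example, for (i, j) = (0, 1) we minimise over 4 possible intermediate vertex sequences; the minimum is 11, attained along the walk 0 → 0 → 0 → 1.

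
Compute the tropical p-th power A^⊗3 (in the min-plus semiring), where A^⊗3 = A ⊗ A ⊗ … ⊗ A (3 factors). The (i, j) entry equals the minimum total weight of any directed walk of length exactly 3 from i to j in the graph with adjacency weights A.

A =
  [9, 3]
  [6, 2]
A^⊗3 =
  [11, 7]
  [10, 6]

Each entry (A^⊗3)_ij equals the minimum over all length-3 walks i = v_0 → v_1 → … → v_3 = j of Σ_t A[v_t][v_{t+1}]. For example, for (i, j) = (0, 1) we minimise over 4 possible intermediate vertex sequences; the minimum is 7, attained along the walk 0 → 1 → 1 → 1.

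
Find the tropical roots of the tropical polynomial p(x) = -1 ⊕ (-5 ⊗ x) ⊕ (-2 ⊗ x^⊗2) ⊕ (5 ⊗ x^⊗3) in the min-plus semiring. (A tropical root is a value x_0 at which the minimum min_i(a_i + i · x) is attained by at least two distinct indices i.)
Roots: {-7, -3, 4}

Each tropical root is a break point of the lower envelope of the lines y = a_i + i · x (there are 4 lines, with slopes 0, 1, ..., 3). Only the lines that attain the minimum somewhere contribute to roots; other lines are dominated. Here the surviving (envelope) indices are i = 3, i = 2, i = 1, i = 0.
Intersections between consecutive envelope lines give the roots: for adjacent envelope indices i < j the intersection is x = (a_i − a_j) / (j − i). Reading off the sorted break points: {-7, -3, 4}.
Verification: at each break x_0, at least two indices attain the minimum of min_i(a_i + i · x_0).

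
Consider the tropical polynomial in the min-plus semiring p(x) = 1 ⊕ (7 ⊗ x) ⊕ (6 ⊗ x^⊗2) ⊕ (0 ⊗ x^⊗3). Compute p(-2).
p(-2) = -6

A tropical monomial a ⊗ x^⊗i evaluates to a + i · x. Evaluating each term at x = -2:
  Term 0 contributes 1 + 0 · -2 = 1
  Term 1 contributes 7 + 1 · -2 = 5
  Term 2 contributes 6 + 2 · -2 = 2
  Term 3 contributes 0 + 3 · -2 = -6
p(-2) = ⊕ of these = min[1, 5, 2, -6] = -6.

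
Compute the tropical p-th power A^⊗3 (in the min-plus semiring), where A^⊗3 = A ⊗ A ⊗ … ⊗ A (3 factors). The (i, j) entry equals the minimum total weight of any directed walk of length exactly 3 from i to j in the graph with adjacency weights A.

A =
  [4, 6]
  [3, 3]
A^⊗3 =
  [12, 12]
  [9, 9]

Each entry (A^⊗3)_ij equals the minimum over all length-3 walks i = v_0 → v_1 → … → v_3 = j of Σ_t A[v_t][v_{t+1}]. For example, for (i, j) = (0, 1) we minimise over 4 possible intermediate vertex sequences; the minimum is 12, attained along the walk 0 → 1 → 1 → 1.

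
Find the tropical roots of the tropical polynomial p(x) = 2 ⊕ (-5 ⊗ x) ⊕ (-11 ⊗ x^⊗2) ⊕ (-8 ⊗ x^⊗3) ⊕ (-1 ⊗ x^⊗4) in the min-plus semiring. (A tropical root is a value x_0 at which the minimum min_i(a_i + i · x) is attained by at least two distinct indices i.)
Roots: {-7, -3, 6, 7}

Each tropical root is a break point of the lower envelope of the lines y = a_i + i · x (there are 5 lines, with slopes 0, 1, ..., 4). Only the lines that attain the minimum somewhere contribute to roots; other lines are dominated. Here the surviving (envelope) indices are i = 4, i = 3, i = 2, i = 1, i = 0.
Intersections between consecutive envelope lines give the roots: for adjacent envelope indices i < j the intersection is x = (a_i − a_j) / (j − i). Reading off the sorted break points: {-7, -3, 6, 7}.
Verification: at each break x_0, at least two indices attain the minimum of min_i(a_i + i · x_0).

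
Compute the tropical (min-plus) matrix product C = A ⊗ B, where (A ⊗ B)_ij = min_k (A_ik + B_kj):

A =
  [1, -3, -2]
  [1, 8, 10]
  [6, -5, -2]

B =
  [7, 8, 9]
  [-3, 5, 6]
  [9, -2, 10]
A ⊗ B =
  [-6, -4, 3]
  [5, 8, 10]
  [-8, -4, 1]

Apply the min-plus product entry-by-entry:
  C[0][0] = min over k of (A[0][0] + B[0][0] = 1 + 7 = 8, A[0][1] + B[1][0] = -3 + -3 = -6, A[0][2] + B[2][0] = -2 + 9 = 7) = -6 (attained at k = 1)
  C[0][1] = min over k of (A[0][0] + B[0][1] = 1 + 8 = 9, A[0][1] + B[1][1] = -3 + 5 = 2, A[0][2] + B[2][1] = -2 + -2 = -4) = -4 (attained at k = 2)
  C[0][2] = min over k of (A[0][0] + B[0][2] = 1 + 9 = 10, A[0][1] + B[1][2] = -3 + 6 = 3, A[0][2] + B[2][2] = -2 + 10 = 8) = 3 (attained at k = 1)
  C[1][0] = min over k of (A[1][0] + B[0][0] = 1 + 7 = 8, A[1][1] + B[1][0] = 8 + -3 = 5, A[1][2] + B[2][0] = 10 + 9 = 19) = 5 (attained at k = 1)
  C[1][1] = min over k of (A[1][0] + B[0][1] = 1 + 8 = 9, A[1][1] + B[1][1] = 8 + 5 = 13, A[1][2] + B[2][1] = 10 + -2 = 8) = 8 (attained at k = 2)
  C[1][2] = min over k of (A[1][0] + B[0][2] = 1 + 9 = 10, A[1][1] + B[1][2] = 8 + 6 = 14, A[1][2] + B[2][2] = 10 + 10 = 20) = 10 (attained at k = 0)
  C[2][0] = min over k of (A[2][0] + B[0][0] = 6 + 7 = 13, A[2][1] + B[1][0] = -5 + -3 = -8, A[2][2] + B[2][0] = -2 + 9 = 7) = -8 (attained at k = 1)
  C[2][1] = min over k of (A[2][0] + B[0][1] = 6 + 8 = 14, A[2][1] + B[1][1] = -5 + 5 = 0, A[2][2] + B[2][1] = -2 + -2 = -4) = -4 (attained at k = 2)
  C[2][2] = min over k of (A[2][0] + B[0][2] = 6 + 9 = 15, A[2][1] + B[1][2] = -5 + 6 = 1, A[2][2] + B[2][2] = -2 + 10 = 8) = 1 (attained at k = 1)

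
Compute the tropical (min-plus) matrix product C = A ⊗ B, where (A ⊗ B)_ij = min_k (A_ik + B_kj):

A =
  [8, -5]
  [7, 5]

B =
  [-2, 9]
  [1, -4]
A ⊗ B =
  [-4, -9]
  [5, 1]

Apply the min-plus product entry-by-entry:
  C[0][0] = min over k of (A[0][0] + B[0][0] = 8 + -2 = 6, A[0][1] + B[1][0] = -5 + 1 = -4) = -4 (attained at k = 1)
  C[0][1] = min over k of (A[0][0] + B[0][1] = 8 + 9 = 17, A[0][1] + B[1][1] = -5 + -4 = -9) = -9 (attained at k = 1)
  C[1][0] = min over k of (A[1][0] + B[0][0] = 7 + -2 = 5, A[1][1] + B[1][0] = 5 + 1 = 6) = 5 (attained at k = 0)
  C[1][1] = min over k of (A[1][0] + B[0][1] = 7 + 9 = 16, A[1][1] + B[1][1] = 5 + -4 = 1) = 1 (attained at k = 1)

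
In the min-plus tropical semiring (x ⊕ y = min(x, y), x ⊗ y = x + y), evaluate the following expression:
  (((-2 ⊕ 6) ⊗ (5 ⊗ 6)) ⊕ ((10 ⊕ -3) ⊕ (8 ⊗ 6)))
(((-2 ⊕ 6) ⊗ (5 ⊗ 6)) ⊕ ((10 ⊕ -3) ⊕ (8 ⊗ 6))) = -3

Expand innermost to outermost. Recall ⊕ takes the minimum of its arguments and ⊗ takes their sum. Working out the expression (((-2 ⊕ 6) ⊗ (5 ⊗ 6)) ⊕ ((10 ⊕ -3) ⊕ (8 ⊗ 6))) gives -3.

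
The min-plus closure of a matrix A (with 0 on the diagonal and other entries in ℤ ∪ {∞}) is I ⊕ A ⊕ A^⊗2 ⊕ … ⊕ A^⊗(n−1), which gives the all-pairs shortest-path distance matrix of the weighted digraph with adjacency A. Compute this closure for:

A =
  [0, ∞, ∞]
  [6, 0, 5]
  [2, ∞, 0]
Closure =
  [0, ∞, ∞]
  [6, 0, 5]
  [2, ∞, 0]

This is the Floyd-Warshall all-pairs shortest-path computation. For each intermediate vertex k = 0, 1, …, 2, update dist[i][j] ← min(dist[i][j], dist[i][k] + dist[k][j]). The final matrix gives, for each (i, j), the minimum total weight of any directed path from i to j (possibly empty when i = j).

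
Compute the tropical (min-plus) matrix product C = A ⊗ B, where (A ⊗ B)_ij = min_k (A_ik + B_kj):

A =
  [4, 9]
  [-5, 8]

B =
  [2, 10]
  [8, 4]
A ⊗ B =
  [6, 13]
  [-3, 5]

Apply the min-plus product entry-by-entry:
  C[0][0] = min over k of (A[0][0] + B[0][0] = 4 + 2 = 6, A[0][1] + B[1][0] = 9 + 8 = 17) = 6 (attained at k = 0)
  C[0][1] = min over k of (A[0][0] + B[0][1] = 4 + 10 = 14, A[0][1] + B[1][1] = 9 + 4 = 13) = 13 (attained at k = 1)
  C[1][0] = min over k of (A[1][0] + B[0][0] = -5 + 2 = -3, A[1][1] + B[1][0] = 8 + 8 = 16) = -3 (attained at k = 0)
  C[1][1] = min over k of (A[1][0] + B[0][1] = -5 + 10 = 5, A[1][1] + B[1][1] = 8 + 4 = 12) = 5 (attained at k = 0)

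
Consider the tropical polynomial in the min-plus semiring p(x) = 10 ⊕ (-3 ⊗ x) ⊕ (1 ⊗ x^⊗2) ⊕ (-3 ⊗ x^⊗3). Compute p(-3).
p(-3) = -12

A tropical monomial a ⊗ x^⊗i evaluates to a + i · x. Evaluating each term at x = -3:
  Term 0 contributes 10 + 0 · -3 = 10
  Term 1 contributes -3 + 1 · -3 = -6
  Term 2 contributes 1 + 2 · -3 = -5
  Term 3 contributes -3 + 3 · -3 = -12
p(-3) = ⊕ of these = min[10, -6, -5, -12] = -12.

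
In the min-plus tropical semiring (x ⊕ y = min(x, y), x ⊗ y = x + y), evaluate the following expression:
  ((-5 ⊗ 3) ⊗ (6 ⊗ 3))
((-5 ⊗ 3) ⊗ (6 ⊗ 3)) = 7

Expand innermost to outermost. Recall ⊕ takes the minimum of its arguments and ⊗ takes their sum. Working out the expression ((-5 ⊗ 3) ⊗ (6 ⊗ 3)) gives 7.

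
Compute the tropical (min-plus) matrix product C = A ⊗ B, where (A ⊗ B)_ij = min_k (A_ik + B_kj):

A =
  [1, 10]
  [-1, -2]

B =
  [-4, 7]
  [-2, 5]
A ⊗ B =
  [-3, 8]
  [-5, 3]

Apply the min-plus product entry-by-entry:
  C[0][0] = min over k of (A[0][0] + B[0][0] = 1 + -4 = -3, A[0][1] + B[1][0] = 10 + -2 = 8) = -3 (attained at k = 0)
  C[0][1] = min over k of (A[0][0] + B[0][1] = 1 + 7 = 8, A[0][1] + B[1][1] = 10 + 5 = 15) = 8 (attained at k = 0)
  C[1][0] = min over k of (A[1][0] + B[0][0] = -1 + -4 = -5, A[1][1] + B[1][0] = -2 + -2 = -4) = -5 (attained at k = 0)
  C[1][1] = min over k of (A[1][0] + B[0][1] = -1 + 7 = 6, A[1][1] + B[1][1] = -2 + 5 = 3) = 3 (attained at k = 1)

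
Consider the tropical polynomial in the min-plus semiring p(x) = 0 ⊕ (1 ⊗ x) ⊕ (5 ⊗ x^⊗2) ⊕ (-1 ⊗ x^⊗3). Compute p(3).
p(3) = 0

A tropical monomial a ⊗ x^⊗i evaluates to a + i · x. Evaluating each term at x = 3:
  Term 0 contributes 0 + 0 · 3 = 0
  Term 1 contributes 1 + 1 · 3 = 4
  Term 2 contributes 5 + 2 · 3 = 11
  Term 3 contributes -1 + 3 · 3 = 8
p(3) = ⊕ of these = min[0, 4, 11, 8] = 0.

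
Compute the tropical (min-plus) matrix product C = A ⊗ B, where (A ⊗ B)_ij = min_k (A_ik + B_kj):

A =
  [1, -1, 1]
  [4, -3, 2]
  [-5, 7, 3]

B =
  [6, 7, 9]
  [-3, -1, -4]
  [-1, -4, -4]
A ⊗ B =
  [-4, -3, -5]
  [-6, -4, -7]
  [1, -1, -1]

Apply the min-plus product entry-by-entry:
  C[0][0] = min over k of (A[0][0] + B[0][0] = 1 + 6 = 7, A[0][1] + B[1][0] = -1 + -3 = -4, A[0][2] + B[2][0] = 1 + -1 = 0) = -4 (attained at k = 1)
  C[0][1] = min over k of (A[0][0] + B[0][1] = 1 + 7 = 8, A[0][1] + B[1][1] = -1 + -1 = -2, A[0][2] + B[2][1] = 1 + -4 = -3) = -3 (attained at k = 2)
  C[0][2] = min over k of (A[0][0] + B[0][2] = 1 + 9 = 10, A[0][1] + B[1][2] = -1 + -4 = -5, A[0][2] + B[2][2] = 1 + -4 = -3) = -5 (attained at k = 1)
  C[1][0] = min over k of (A[1][0] + B[0][0] = 4 + 6 = 10, A[1][1] + B[1][0] = -3 + -3 = -6, A[1][2] + B[2][0] = 2 + -1 = 1) = -6 (attained at k = 1)
  C[1][1] = min over k of (A[1][0] + B[0][1] = 4 + 7 = 11, A[1][1] + B[1][1] = -3 + -1 = -4, A[1][2] + B[2][1] = 2 + -4 = -2) = -4 (attained at k = 1)
  C[1][2] = min over k of (A[1][0] + B[0][2] = 4 + 9 = 13, A[1][1] + B[1][2] = -3 + -4 = -7, A[1][2] + B[2][2] = 2 + -4 = -2) = -7 (attained at k = 1)
  C[2][0] = min over k of (A[2][0] + B[0][0] = -5 + 6 = 1, A[2][1] + B[1][0] = 7 + -3 = 4, A[2][2] + B[2][0] = 3 + -1 = 2) = 1 (attained at k = 0)
  C[2][1] = min over k of (A[2][0] + B[0][1] = -5 + 7 = 2, A[2][1] + B[1][1] = 7 + -1 = 6, A[2][2] + B[2][1] = 3 + -4 = -1) = -1 (attained at k = 2)
  C[2][2] = min over k of (A[2][0] + B[0][2] = -5 + 9 = 4, A[2][1] + B[1][2] = 7 + -4 = 3, A[2][2] + B[2][2] = 3 + -4 = -1) = -1 (attained at k = 2)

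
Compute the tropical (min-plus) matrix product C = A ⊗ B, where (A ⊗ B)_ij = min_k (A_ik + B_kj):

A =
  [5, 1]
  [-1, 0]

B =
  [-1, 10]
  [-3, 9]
A ⊗ B =
  [-2, 10]
  [-3, 9]

Apply the min-plus product entry-by-entry:
  C[0][0] = min over k of (A[0][0] + B[0][0] = 5 + -1 = 4, A[0][1] + B[1][0] = 1 + -3 = -2) = -2 (attained at k = 1)
  C[0][1] = min over k of (A[0][0] + B[0][1] = 5 + 10 = 15, A[0][1] + B[1][1] = 1 + 9 = 10) = 10 (attained at k = 1)
  C[1][0] = min over k of (A[1][0] + B[0][0] = -1 + -1 = -2, A[1][1] + B[1][0] = 0 + -3 = -3) = -3 (attained at k = 1)
  C[1][1] = min over k of (A[1][0] + B[0][1] = -1 + 10 = 9, A[1][1] + B[1][1] = 0 + 9 = 9) = 9 (attained at k = 0)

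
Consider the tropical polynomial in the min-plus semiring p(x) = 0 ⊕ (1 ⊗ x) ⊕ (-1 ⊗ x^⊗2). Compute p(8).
p(8) = 0

A tropical monomial a ⊗ x^⊗i evaluates to a + i · x. Evaluating each term at x = 8:
  Term 0 contributes 0 + 0 · 8 = 0
  Term 1 contributes 1 + 1 · 8 = 9
  Term 2 contributes -1 + 2 · 8 = 15
p(8) = ⊕ of these = min[0, 9, 15] = 0.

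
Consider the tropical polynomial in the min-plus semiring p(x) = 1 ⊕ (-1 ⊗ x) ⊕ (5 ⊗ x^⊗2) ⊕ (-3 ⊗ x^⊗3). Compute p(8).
p(8) = 1

A tropical monomial a ⊗ x^⊗i evaluates to a + i · x. Evaluating each term at x = 8:
  Term 0 contributes 1 + 0 · 8 = 1
  Term 1 contributes -1 + 1 · 8 = 7
  Term 2 contributes 5 + 2 · 8 = 21
  Term 3 contributes -3 + 3 · 8 = 21
p(8) = ⊕ of these = min[1, 7, 21, 21] = 1.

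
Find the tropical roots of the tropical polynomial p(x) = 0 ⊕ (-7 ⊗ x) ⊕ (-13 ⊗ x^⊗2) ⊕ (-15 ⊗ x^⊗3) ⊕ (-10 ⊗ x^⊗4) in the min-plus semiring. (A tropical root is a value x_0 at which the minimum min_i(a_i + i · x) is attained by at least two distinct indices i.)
Roots: {-5, 2, 6, 7}

Each tropical root is a break point of the lower envelope of the lines y = a_i + i · x (there are 5 lines, with slopes 0, 1, ..., 4). Only the lines that attain the minimum somewhere contribute to roots; other lines are dominated. Here the surviving (envelope) indices are i = 4, i = 3, i = 2, i = 1, i = 0.
Intersections between consecutive envelope lines give the roots: for adjacent envelope indices i < j the intersection is x = (a_i − a_j) / (j − i). Reading off the sorted break points: {-5, 2, 6, 7}.
Verification: at each break x_0, at least two indices attain the minimum of min_i(a_i + i · x_0).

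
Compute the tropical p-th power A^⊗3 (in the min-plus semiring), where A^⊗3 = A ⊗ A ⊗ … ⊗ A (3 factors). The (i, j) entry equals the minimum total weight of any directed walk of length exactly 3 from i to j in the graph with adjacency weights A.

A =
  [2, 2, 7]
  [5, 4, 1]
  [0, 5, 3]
A^⊗3 =
  [3, 6, 5]
  [3, 3, 7]
  [4, 4, 3]

Each entry (A^⊗3)_ij equals the minimum over all length-3 walks i = v_0 → v_1 → … → v_3 = j of Σ_t A[v_t][v_{t+1}]. For example, for (i, j) = (0, 2) we minimise over 9 possible intermediate vertex sequences; the minimum is 5, attained along the walk 0 → 0 → 1 → 2.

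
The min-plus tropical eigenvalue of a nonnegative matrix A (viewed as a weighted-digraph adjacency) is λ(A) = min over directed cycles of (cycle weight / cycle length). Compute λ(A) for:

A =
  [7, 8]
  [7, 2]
λ(A) = 2

Enumerate directed cycles and compute their means (weight / length). Sample:
  cycle 0 → 0: weight = 7, length = 1, mean = 7/1 ≈ 7.000
  cycle 1 → 1: weight = 2, length = 1, mean = 2/1 ≈ 2.000
  cycle 0 → 1 → 0: weight = 15, length = 2, mean = 15/2 ≈ 7.500
  cycle 1 → 0 → 1: weight = 15, length = 2, mean = 15/2 ≈ 7.500
Minimum mean = 2.000, attained e.g. along the cycle 1 → 1 with weight 2 and length 1. So λ(A) = 2/1 = 2.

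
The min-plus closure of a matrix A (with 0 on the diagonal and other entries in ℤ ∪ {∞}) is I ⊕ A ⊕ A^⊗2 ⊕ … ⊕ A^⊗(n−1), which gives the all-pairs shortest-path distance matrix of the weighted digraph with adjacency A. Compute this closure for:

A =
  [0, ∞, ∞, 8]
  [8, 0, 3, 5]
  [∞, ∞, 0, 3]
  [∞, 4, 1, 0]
Closure =
  [0, 12, 9, 8]
  [8, 0, 3, 5]
  [15, 7, 0, 3]
  [12, 4, 1, 0]

This is the Floyd-Warshall all-pairs shortest-path computation. For each intermediate vertex k = 0, 1, …, 3, update dist[i][j] ← min(dist[i][j], dist[i][k] + dist[k][j]). The final matrix gives, for each (i, j), the minimum total weight of any directed path from i to j (possibly empty when i = j).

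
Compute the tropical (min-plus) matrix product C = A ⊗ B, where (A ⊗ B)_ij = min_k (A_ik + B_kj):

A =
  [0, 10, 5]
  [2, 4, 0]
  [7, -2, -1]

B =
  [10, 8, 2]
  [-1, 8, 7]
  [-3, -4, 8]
A ⊗ B =
  [2, 1, 2]
  [-3, -4, 4]
  [-4, -5, 5]

Apply the min-plus product entry-by-entry:
  C[0][0] = min over k of (A[0][0] + B[0][0] = 0 + 10 = 10, A[0][1] + B[1][0] = 10 + -1 = 9, A[0][2] + B[2][0] = 5 + -3 = 2) = 2 (attained at k = 2)
  C[0][1] = min over k of (A[0][0] + B[0][1] = 0 + 8 = 8, A[0][1] + B[1][1] = 10 + 8 = 18, A[0][2] + B[2][1] = 5 + -4 = 1) = 1 (attained at k = 2)
  C[0][2] = min over k of (A[0][0] + B[0][2] = 0 + 2 = 2, A[0][1] + B[1][2] = 10 + 7 = 17, A[0][2] + B[2][2] = 5 + 8 = 13) = 2 (attained at k = 0)
  C[1][0] = min over k of (A[1][0] + B[0][0] = 2 + 10 = 12, A[1][1] + B[1][0] = 4 + -1 = 3, A[1][2] + B[2][0] = 0 + -3 = -3) = -3 (attained at k = 2)
  C[1][1] = min over k of (A[1][0] + B[0][1] = 2 + 8 = 10, A[1][1] + B[1][1] = 4 + 8 = 12, A[1][2] + B[2][1] = 0 + -4 = -4) = -4 (attained at k = 2)
  C[1][2] = min over k of (A[1][0] + B[0][2] = 2 + 2 = 4, A[1][1] + B[1][2] = 4 + 7 = 11, A[1][2] + B[2][2] = 0 + 8 = 8) = 4 (attained at k = 0)
  C[2][0] = min over k of (A[2][0] + B[0][0] = 7 + 10 = 17, A[2][1] + B[1][0] = -2 + -1 = -3, A[2][2] + B[2][0] = -1 + -3 = -4) = -4 (attained at k = 2)
  C[2][1] = min over k of (A[2][0] + B[0][1] = 7 + 8 = 15, A[2][1] + B[1][1] = -2 + 8 = 6, A[2][2] + B[2][1] = -1 + -4 = -5) = -5 (attained at k = 2)
  C[2][2] = min over k of (A[2][0] + B[0][2] = 7 + 2 = 9, A[2][1] + B[1][2] = -2 + 7 = 5, A[2][2] + B[2][2] = -1 + 8 = 7) = 5 (attained at k = 1)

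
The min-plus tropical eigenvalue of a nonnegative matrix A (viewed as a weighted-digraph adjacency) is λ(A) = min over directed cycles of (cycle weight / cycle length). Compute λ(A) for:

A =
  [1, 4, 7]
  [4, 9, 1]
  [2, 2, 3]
λ(A) = 1

Enumerate directed cycles and compute their means (weight / length). Sample:
  cycle 0 → 0: weight = 1, length = 1, mean = 1/1 ≈ 1.000
  cycle 1 → 1: weight = 9, length = 1, mean = 9/1 ≈ 9.000
  cycle 2 → 2: weight = 3, length = 1, mean = 3/1 ≈ 3.000
  cycle 0 → 1 → 0: weight = 8, length = 2, mean = 8/2 ≈ 4.000
  cycle 0 → 2 → 0: weight = 9, length = 2, mean = 9/2 ≈ 4.500
  cycle 1 → 0 → 1: weight = 8, length = 2, mean = 8/2 ≈ 4.000
Minimum mean = 1.000, attained e.g. along the cycle 0 → 0 with weight 1 and length 1. So λ(A) = 1/1 = 1.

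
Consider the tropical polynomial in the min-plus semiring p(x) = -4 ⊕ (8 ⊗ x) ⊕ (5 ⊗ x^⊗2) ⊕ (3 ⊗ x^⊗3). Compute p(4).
p(4) = -4

A tropical monomial a ⊗ x^⊗i evaluates to a + i · x. Evaluating each term at x = 4:
  Term 0 contributes -4 + 0 · 4 = -4
  Term 1 contributes 8 + 1 · 4 = 12
  Term 2 contributes 5 + 2 · 4 = 13
  Term 3 contributes 3 + 3 · 4 = 15
p(4) = ⊕ of these = min[-4, 12, 13, 15] = -4.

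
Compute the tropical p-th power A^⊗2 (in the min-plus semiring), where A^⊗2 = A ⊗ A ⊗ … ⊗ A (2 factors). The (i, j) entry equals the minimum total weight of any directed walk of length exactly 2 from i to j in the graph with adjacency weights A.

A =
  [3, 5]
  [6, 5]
A^⊗2 =
  [6, 8]
  [9, 10]

Each entry (A^⊗2)_ij equals the minimum over all length-2 walks i = v_0 → v_1 → … → v_2 = j of Σ_t A[v_t][v_{t+1}]. For example, for (i, j) = (0, 1) we minimise over 2 possible intermediate vertex sequences; the minimum is 8, attained along the walk 0 → 0 → 1.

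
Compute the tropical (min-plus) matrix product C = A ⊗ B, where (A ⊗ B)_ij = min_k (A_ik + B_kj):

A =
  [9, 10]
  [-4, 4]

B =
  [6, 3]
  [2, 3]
A ⊗ B =
  [12, 12]
  [2, -1]

Apply the min-plus product entry-by-entry:
  C[0][0] = min over k of (A[0][0] + B[0][0] = 9 + 6 = 15, A[0][1] + B[1][0] = 10 + 2 = 12) = 12 (attained at k = 1)
  C[0][1] = min over k of (A[0][0] + B[0][1] = 9 + 3 = 12, A[0][1] + B[1][1] = 10 + 3 = 13) = 12 (attained at k = 0)
  C[1][0] = min over k of (A[1][0] + B[0][0] = -4 + 6 = 2, A[1][1] + B[1][0] = 4 + 2 = 6) = 2 (attained at k = 0)
  C[1][1] = min over k of (A[1][0] + B[0][1] = -4 + 3 = -1, A[1][1] + B[1][1] = 4 + 3 = 7) = -1 (attained at k = 0)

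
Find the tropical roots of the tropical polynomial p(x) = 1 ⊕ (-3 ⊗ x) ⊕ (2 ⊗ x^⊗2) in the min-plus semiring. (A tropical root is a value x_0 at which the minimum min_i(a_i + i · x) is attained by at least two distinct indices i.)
Roots: {-5, 4}

Each tropical root is a break point of the lower envelope of the lines y = a_i + i · x (there are 3 lines, with slopes 0, 1, ..., 2). Only the lines that attain the minimum somewhere contribute to roots; other lines are dominated. Here the surviving (envelope) indices are i = 2, i = 1, i = 0.
Intersections between consecutive envelope lines give the roots: for adjacent envelope indices i < j the intersection is x = (a_i − a_j) / (j − i). Reading off the sorted break points: {-5, 4}.
Verification: at each break x_0, at least two indices attain the minimum of min_i(a_i + i · x_0).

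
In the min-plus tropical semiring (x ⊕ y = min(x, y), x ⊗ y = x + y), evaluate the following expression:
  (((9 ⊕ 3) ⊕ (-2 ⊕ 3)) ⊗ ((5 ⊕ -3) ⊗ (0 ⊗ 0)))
(((9 ⊕ 3) ⊕ (-2 ⊕ 3)) ⊗ ((5 ⊕ -3) ⊗ (0 ⊗ 0))) = -5

Expand innermost to outermost. Recall ⊕ takes the minimum of its arguments and ⊗ takes their sum. Working out the expression (((9 ⊕ 3) ⊕ (-2 ⊕ 3)) ⊗ ((5 ⊕ -3) ⊗ (0 ⊗ 0))) gives -5.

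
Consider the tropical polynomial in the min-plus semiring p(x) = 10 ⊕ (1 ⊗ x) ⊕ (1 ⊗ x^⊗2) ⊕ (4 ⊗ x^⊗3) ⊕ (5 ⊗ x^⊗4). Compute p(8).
p(8) = 9

A tropical monomial a ⊗ x^⊗i evaluates to a + i · x. Evaluating each term at x = 8:
  Term 0 contributes 10 + 0 · 8 = 10
  Term 1 contributes 1 + 1 · 8 = 9
  Term 2 contributes 1 + 2 · 8 = 17
  Term 3 contributes 4 + 3 · 8 = 28
  Term 4 contributes 5 + 4 · 8 = 37
p(8) = ⊕ of these = min[10, 9, 17, 28, 37] = 9.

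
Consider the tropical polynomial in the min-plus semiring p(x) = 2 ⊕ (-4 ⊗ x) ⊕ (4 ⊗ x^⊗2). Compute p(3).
p(3) = -1

A tropical monomial a ⊗ x^⊗i evaluates to a + i · x. Evaluating each term at x = 3:
  Term 0 contributes 2 + 0 · 3 = 2
  Term 1 contributes -4 + 1 · 3 = -1
  Term 2 contributes 4 + 2 · 3 = 10
p(3) = ⊕ of these = min[2, -1, 10] = -1.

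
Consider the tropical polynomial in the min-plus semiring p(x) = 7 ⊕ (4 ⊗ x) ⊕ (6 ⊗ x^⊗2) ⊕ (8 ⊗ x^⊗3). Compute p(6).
p(6) = 7

A tropical monomial a ⊗ x^⊗i evaluates to a + i · x. Evaluating each term at x = 6:
  Term 0 contributes 7 + 0 · 6 = 7
  Term 1 contributes 4 + 1 · 6 = 10
  Term 2 contributes 6 + 2 · 6 = 18
  Term 3 contributes 8 + 3 · 6 = 26
p(6) = ⊕ of these = min[7, 10, 18, 26] = 7.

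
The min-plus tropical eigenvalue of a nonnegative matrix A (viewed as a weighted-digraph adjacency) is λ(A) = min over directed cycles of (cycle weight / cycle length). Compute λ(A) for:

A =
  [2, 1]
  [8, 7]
λ(A) = 2

Enumerate directed cycles and compute their means (weight / length). Sample:
  cycle 0 → 0: weight = 2, length = 1, mean = 2/1 ≈ 2.000
  cycle 1 → 1: weight = 7, length = 1, mean = 7/1 ≈ 7.000
  cycle 0 → 1 → 0: weight = 9, length = 2, mean = 9/2 ≈ 4.500
  cycle 1 → 0 → 1: weight = 9, length = 2, mean = 9/2 ≈ 4.500
Minimum mean = 2.000, attained e.g. along the cycle 0 → 0 with weight 2 and length 1. So λ(A) = 2/1 = 2.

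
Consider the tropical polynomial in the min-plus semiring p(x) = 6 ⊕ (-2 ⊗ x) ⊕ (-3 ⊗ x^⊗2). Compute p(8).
p(8) = 6

A tropical monomial a ⊗ x^⊗i evaluates to a + i · x. Evaluating each term at x = 8:
  Term 0 contributes 6 + 0 · 8 = 6
  Term 1 contributes -2 + 1 · 8 = 6
  Term 2 contributes -3 + 2 · 8 = 13
p(8) = ⊕ of these = min[6, 6, 13] = 6.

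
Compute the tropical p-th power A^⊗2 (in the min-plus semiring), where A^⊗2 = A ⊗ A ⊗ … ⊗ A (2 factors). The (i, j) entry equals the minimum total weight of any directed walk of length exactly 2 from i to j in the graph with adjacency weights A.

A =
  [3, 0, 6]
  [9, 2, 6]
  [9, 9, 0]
A^⊗2 =
  [6, 2, 6]
  [11, 4, 6]
  [9, 9, 0]

Each entry (A^⊗2)_ij equals the minimum over all length-2 walks i = v_0 → v_1 → … → v_2 = j of Σ_t A[v_t][v_{t+1}]. For example, for (i, j) = (0, 2) we minimise over 3 possible intermediate vertex sequences; the minimum is 6, attained along the walk 0 → 1 → 2.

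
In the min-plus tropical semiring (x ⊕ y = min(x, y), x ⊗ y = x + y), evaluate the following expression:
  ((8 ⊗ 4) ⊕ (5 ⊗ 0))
((8 ⊗ 4) ⊕ (5 ⊗ 0)) = 5

Expand innermost to outermost. Recall ⊕ takes the minimum of its arguments and ⊗ takes their sum. Working out the expression ((8 ⊗ 4) ⊕ (5 ⊗ 0)) gives 5.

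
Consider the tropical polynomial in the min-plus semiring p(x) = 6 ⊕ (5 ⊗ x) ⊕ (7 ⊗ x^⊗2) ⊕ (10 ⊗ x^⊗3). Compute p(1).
p(1) = 6

A tropical monomial a ⊗ x^⊗i evaluates to a + i · x. Evaluating each term at x = 1:
  Term 0 contributes 6 + 0 · 1 = 6
  Term 1 contributes 5 + 1 · 1 = 6
  Term 2 contributes 7 + 2 · 1 = 9
  Term 3 contributes 10 + 3 · 1 = 13
p(1) = ⊕ of these = min[6, 6, 9, 13] = 6.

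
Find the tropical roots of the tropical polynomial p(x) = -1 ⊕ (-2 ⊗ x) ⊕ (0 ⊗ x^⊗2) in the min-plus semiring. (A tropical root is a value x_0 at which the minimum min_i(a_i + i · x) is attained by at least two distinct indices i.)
Roots: {-2, 1}

Each tropical root is a break point of the lower envelope of the lines y = a_i + i · x (there are 3 lines, with slopes 0, 1, ..., 2). Only the lines that attain the minimum somewhere contribute to roots; other lines are dominated. Here the surviving (envelope) indices are i = 2, i = 1, i = 0.
Intersections between consecutive envelope lines give the roots: for adjacent envelope indices i < j the intersection is x = (a_i − a_j) / (j − i). Reading off the sorted break points: {-2, 1}.
Verification: at each break x_0, at least two indices attain the minimum of min_i(a_i + i · x_0).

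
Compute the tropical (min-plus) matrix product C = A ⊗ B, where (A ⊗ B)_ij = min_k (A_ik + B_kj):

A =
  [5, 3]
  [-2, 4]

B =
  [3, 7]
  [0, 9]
A ⊗ B =
  [3, 12]
  [1, 5]

Apply the min-plus product entry-by-entry:
  C[0][0] = min over k of (A[0][0] + B[0][0] = 5 + 3 = 8, A[0][1] + B[1][0] = 3 + 0 = 3) = 3 (attained at k = 1)
  C[0][1] = min over k of (A[0][0] + B[0][1] = 5 + 7 = 12, A[0][1] + B[1][1] = 3 + 9 = 12) = 12 (attained at k = 0)
  C[1][0] = min over k of (A[1][0] + B[0][0] = -2 + 3 = 1, A[1][1] + B[1][0] = 4 + 0 = 4) = 1 (attained at k = 0)
  C[1][1] = min over k of (A[1][0] + B[0][1] = -2 + 7 = 5, A[1][1] + B[1][1] = 4 + 9 = 13) = 5 (attained at k = 0)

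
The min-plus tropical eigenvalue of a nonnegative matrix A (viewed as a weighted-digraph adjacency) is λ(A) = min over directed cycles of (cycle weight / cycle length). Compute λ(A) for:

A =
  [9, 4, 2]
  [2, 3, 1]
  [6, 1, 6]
λ(A) = 1

Enumerate directed cycles and compute their means (weight / length). Sample:
  cycle 0 → 0: weight = 9, length = 1, mean = 9/1 ≈ 9.000
  cycle 1 → 1: weight = 3, length = 1, mean = 3/1 ≈ 3.000
  cycle 2 → 2: weight = 6, length = 1, mean = 6/1 ≈ 6.000
  cycle 0 → 1 → 0: weight = 6, length = 2, mean = 6/2 ≈ 3.000
  cycle 0 → 2 → 0: weight = 8, length = 2, mean = 8/2 ≈ 4.000
  cycle 1 → 0 → 1: weight = 6, length = 2, mean = 6/2 ≈ 3.000
Minimum mean = 1.000, attained e.g. along the cycle 1 → 2 → 1 with weight 2 and length 2. So λ(A) = 2/2 = 1.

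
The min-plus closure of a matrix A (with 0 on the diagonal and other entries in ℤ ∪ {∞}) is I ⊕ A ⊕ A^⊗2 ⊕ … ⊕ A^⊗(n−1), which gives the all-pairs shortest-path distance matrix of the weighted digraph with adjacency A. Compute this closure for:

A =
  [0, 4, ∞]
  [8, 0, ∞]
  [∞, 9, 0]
Closure =
  [0, 4, ∞]
  [8, 0, ∞]
  [17, 9, 0]

This is the Floyd-Warshall all-pairs shortest-path computation. For each intermediate vertex k = 0, 1, …, 2, update dist[i][j] ← min(dist[i][j], dist[i][k] + dist[k][j]). The final matrix gives, for each (i, j), the minimum total weight of any directed path from i to j (possibly empty when i = j).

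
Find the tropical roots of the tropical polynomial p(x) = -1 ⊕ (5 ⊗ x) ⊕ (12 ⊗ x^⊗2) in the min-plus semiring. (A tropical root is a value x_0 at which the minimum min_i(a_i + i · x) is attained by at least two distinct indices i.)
Roots: {-7, -6}

Each tropical root is a break point of the lower envelope of the lines y = a_i + i · x (there are 3 lines, with slopes 0, 1, ..., 2). Only the lines that attain the minimum somewhere contribute to roots; other lines are dominated. Here the surviving (envelope) indices are i = 2, i = 1, i = 0.
Intersections between consecutive envelope lines give the roots: for adjacent envelope indices i < j the intersection is x = (a_i − a_j) / (j − i). Reading off the sorted break points: {-7, -6}.
Verification: at each break x_0, at least two indices attain the minimum of min_i(a_i + i · x_0).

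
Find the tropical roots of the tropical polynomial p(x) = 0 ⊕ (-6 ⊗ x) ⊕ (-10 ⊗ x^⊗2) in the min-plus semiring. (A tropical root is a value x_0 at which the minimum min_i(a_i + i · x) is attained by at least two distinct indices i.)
Roots: {4, 6}

Each tropical root is a break point of the lower envelope of the lines y = a_i + i · x (there are 3 lines, with slopes 0, 1, ..., 2). Only the lines that attain the minimum somewhere contribute to roots; other lines are dominated. Here the surviving (envelope) indices are i = 2, i = 1, i = 0.
Intersections between consecutive envelope lines give the roots: for adjacent envelope indices i < j the intersection is x = (a_i − a_j) / (j − i). Reading off the sorted break points: {4, 6}.
Verification: at each break x_0, at least two indices attain the minimum of min_i(a_i + i · x_0).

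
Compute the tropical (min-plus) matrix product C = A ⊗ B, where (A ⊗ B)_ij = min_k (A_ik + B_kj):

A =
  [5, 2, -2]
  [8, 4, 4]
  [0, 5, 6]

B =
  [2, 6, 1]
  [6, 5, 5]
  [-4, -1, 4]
A ⊗ B =
  [-6, -3, 2]
  [0, 3, 8]
  [2, 5, 1]

Apply the min-plus product entry-by-entry:
  C[0][0] = min over k of (A[0][0] + B[0][0] = 5 + 2 = 7, A[0][1] + B[1][0] = 2 + 6 = 8, A[0][2] + B[2][0] = -2 + -4 = -6) = -6 (attained at k = 2)
  C[0][1] = min over k of (A[0][0] + B[0][1] = 5 + 6 = 11, A[0][1] + B[1][1] = 2 + 5 = 7, A[0][2] + B[2][1] = -2 + -1 = -3) = -3 (attained at k = 2)
  C[0][2] = min over k of (A[0][0] + B[0][2] = 5 + 1 = 6, A[0][1] + B[1][2] = 2 + 5 = 7, A[0][2] + B[2][2] = -2 + 4 = 2) = 2 (attained at k = 2)
  C[1][0] = min over k of (A[1][0] + B[0][0] = 8 + 2 = 10, A[1][1] + B[1][0] = 4 + 6 = 10, A[1][2] + B[2][0] = 4 + -4 = 0) = 0 (attained at k = 2)
  C[1][1] = min over k of (A[1][0] + B[0][1] = 8 + 6 = 14, A[1][1] + B[1][1] = 4 + 5 = 9, A[1][2] + B[2][1] = 4 + -1 = 3) = 3 (attained at k = 2)
  C[1][2] = min over k of (A[1][0] + B[0][2] = 8 + 1 = 9, A[1][1] + B[1][2] = 4 + 5 = 9, A[1][2] + B[2][2] = 4 + 4 = 8) = 8 (attained at k = 2)
  C[2][0] = min over k of (A[2][0] + B[0][0] = 0 + 2 = 2, A[2][1] + B[1][0] = 5 + 6 = 11, A[2][2] + B[2][0] = 6 + -4 = 2) = 2 (attained at k = 0)
  C[2][1] = min over k of (A[2][0] + B[0][1] = 0 + 6 = 6, A[2][1] + B[1][1] = 5 + 5 = 10, A[2][2] + B[2][1] = 6 + -1 = 5) = 5 (attained at k = 2)
  C[2][2] = min over k of (A[2][0] + B[0][2] = 0 + 1 = 1, A[2][1] + B[1][2] = 5 + 5 = 10, A[2][2] + B[2][2] = 6 + 4 = 10) = 1 (attained at k = 0)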